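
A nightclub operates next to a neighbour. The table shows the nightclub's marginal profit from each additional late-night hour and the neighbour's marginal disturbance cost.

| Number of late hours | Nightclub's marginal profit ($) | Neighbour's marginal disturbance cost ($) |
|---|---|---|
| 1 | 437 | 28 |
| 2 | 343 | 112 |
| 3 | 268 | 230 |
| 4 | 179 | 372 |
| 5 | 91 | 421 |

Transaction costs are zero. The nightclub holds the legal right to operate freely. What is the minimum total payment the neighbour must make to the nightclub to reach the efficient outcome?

$270

Left alone the nightclub would choose level 5 (marginal profit stays positive).
Efficient level: k* = 3 (marginal profit ≥ marginal disturbance cost through 3).
The neighbour must at least cover the nightclub's forgone profit from cutting 5→3: 179 + 91 = 270.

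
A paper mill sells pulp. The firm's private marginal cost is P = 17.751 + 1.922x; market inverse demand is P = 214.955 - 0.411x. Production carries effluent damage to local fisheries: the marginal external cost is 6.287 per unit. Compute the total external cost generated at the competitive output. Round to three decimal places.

531.428

Market equilibrium (private): 17.751 + 1.922x = 214.955 - 0.411x → x_m = 84.5281.
Total external cost = MEC × x_m = 6.287 × 84.5281 = 531.4282.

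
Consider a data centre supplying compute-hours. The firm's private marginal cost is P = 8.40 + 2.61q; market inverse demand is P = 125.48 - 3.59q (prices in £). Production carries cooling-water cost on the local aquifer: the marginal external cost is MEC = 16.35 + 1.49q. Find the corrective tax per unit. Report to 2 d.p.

Social marginal cost = private MC + MEC = 24.75 + 4.10q.
Set SMC = demand: 24.75 + 4.10q = 125.48 - 3.59q → q* = 13.0988.
The Pigouvian tax equals MEC at q*: 16.35 + 1.49×13.0988 = 35.8672.

tax = £35.87 per unit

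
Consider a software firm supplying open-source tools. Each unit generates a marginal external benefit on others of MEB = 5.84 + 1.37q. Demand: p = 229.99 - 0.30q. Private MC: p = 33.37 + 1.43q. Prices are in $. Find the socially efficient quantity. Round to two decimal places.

q* = 562.39

Social marginal cost = private MC − MEB = 27.53 + 0.06q.
Set SMC = demand: 27.53 + 0.06q = 229.99 - 0.30q → q* = 562.3889.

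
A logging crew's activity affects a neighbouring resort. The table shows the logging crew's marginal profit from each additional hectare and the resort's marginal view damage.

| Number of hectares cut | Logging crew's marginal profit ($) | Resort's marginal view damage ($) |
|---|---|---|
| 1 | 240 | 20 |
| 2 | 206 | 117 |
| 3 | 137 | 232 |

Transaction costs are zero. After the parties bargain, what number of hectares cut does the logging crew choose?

Bargaining reaches the level where marginal profit last exceeds marginal view damage.
That holds through level 2 (206 ≥ 117) but not at 3 (137 < 232).

2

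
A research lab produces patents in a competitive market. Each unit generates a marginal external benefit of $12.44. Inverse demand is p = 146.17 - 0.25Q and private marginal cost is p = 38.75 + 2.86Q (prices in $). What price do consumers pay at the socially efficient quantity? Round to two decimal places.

Social marginal cost = private MC − MEB = 26.31 + 2.86Q.
Set SMC = demand: 26.31 + 2.86Q = 146.17 - 0.25Q → Q* = 38.5402.
Consumer price on the demand curve at Q*: 146.17 − 0.25×38.5402 = 136.5350.

P = $136.53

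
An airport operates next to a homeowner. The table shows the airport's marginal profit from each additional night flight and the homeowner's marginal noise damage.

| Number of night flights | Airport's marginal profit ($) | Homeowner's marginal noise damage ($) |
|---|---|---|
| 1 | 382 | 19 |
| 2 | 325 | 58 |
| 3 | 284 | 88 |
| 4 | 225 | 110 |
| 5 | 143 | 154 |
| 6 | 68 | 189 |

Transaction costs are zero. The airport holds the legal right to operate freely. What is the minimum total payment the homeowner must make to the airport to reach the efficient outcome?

Left alone the airport would choose level 6 (marginal profit stays positive).
Efficient level: k* = 4 (marginal profit ≥ marginal noise damage through 4).
The homeowner must at least cover the airport's forgone profit from cutting 6→4: 143 + 68 = 211.

$211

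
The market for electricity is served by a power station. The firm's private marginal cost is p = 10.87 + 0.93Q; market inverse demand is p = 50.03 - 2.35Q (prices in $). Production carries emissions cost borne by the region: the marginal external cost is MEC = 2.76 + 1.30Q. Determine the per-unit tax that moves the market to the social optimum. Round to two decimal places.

Social marginal cost = private MC + MEC = 13.63 + 2.23Q.
Set SMC = demand: 13.63 + 2.23Q = 50.03 - 2.35Q → Q* = 7.9476.
The Pigouvian tax equals MEC at Q*: 2.76 + 1.30×7.9476 = 13.0919.

tax = $13.09 per unit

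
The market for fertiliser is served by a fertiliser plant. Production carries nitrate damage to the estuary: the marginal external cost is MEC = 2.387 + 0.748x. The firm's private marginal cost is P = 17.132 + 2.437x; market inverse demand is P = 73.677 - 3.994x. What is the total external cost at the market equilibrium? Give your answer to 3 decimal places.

Market equilibrium (private): 17.132 + 2.437x = 73.677 - 3.994x → x_m = 8.7926.
Total external cost = ∫₀^{x_m} (2.387 + 0.748x) dx = 2.387×8.7926 + ½×0.748×8.7926² = 49.9018.

49.902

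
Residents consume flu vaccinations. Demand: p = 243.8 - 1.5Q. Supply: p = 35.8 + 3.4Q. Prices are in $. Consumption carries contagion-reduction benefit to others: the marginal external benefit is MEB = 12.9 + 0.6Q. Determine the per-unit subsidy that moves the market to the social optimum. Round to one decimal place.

Social marginal benefit = demand + MEB = 256.7 - 0.9Q.
Set SMB = MC: 256.7 - 0.9Q = 35.8 + 3.4Q → Q* = 51.3721.
The Pigouvian subsidy equals MEB at Q*: 12.9 + 0.6×51.3721 = 43.7233.

subsidy = $43.7 per unit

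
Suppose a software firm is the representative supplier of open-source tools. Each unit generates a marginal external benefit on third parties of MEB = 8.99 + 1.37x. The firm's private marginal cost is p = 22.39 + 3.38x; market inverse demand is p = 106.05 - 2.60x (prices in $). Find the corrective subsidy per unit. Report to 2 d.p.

subsidy = $36.52 per unit

Social marginal cost = private MC − MEB = 13.40 + 2.01x.
Set SMC = demand: 13.40 + 2.01x = 106.05 - 2.60x → x* = 20.0976.
The Pigouvian subsidy equals MEB at x*: 8.99 + 1.37×20.0976 = 36.5237.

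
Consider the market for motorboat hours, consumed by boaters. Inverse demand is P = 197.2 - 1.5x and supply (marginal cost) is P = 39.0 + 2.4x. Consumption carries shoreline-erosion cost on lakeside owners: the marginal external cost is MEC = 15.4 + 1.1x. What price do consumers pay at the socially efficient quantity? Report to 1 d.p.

P = 154.4

Social marginal benefit = demand − MEC = 181.8 - 2.6x.
Set SMB = MC: 181.8 - 2.6x = 39.0 + 2.4x → x* = 28.5600.
Consumer price on the demand curve at x*: 197.2 − 1.5×28.5600 = 154.3600.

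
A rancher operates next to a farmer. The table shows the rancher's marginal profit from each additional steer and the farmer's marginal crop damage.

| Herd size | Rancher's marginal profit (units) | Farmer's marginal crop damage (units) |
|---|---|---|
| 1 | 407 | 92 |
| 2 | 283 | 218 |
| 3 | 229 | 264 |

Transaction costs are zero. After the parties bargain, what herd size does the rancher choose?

Bargaining reaches the level where marginal profit last exceeds marginal crop damage.
That holds through level 2 (283 ≥ 218) but not at 3 (229 < 264).

2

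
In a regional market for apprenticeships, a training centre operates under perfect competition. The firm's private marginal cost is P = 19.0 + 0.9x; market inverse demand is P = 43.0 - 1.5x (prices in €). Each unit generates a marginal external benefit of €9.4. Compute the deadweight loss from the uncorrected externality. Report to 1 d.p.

Market equilibrium (private): 19.0 + 0.9x = 43.0 - 1.5x → x_m = 10.0000.
Social marginal cost = private MC − MEB = 9.6 + 0.9x.
Set SMC = demand: 9.6 + 0.9x = 43.0 - 1.5x → x* = 13.9167.
The welfare-loss triangle has base |x_m − x*| and height MEB(x_m) (the vertical gap between SMC and demand is zero at x* and MEB at x_m).
DWL = ½ × 3.9167 × 9.4000 = 18.4085.

DWL = €18.4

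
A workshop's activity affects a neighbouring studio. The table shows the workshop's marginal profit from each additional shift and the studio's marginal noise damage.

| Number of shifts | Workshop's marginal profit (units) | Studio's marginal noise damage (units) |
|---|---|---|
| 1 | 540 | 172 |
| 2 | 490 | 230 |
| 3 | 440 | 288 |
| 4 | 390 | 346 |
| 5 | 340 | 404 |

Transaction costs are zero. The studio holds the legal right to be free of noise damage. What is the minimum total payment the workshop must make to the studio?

Efficient level: marginal profit ≥ marginal noise damage through level 4, so k* = 4.
With the studio holding the right, the workshop must at least compensate total damage at k*: 172 + 230 + 288 + 346 = 1036.

1036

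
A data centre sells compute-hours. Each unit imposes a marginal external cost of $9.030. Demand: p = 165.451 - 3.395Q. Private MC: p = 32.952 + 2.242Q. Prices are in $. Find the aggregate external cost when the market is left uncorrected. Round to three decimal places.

Market equilibrium (private): 32.952 + 2.242Q = 165.451 - 3.395Q → Q_m = 23.5052.
Total external cost = MEC × Q_m = 9.030 × 23.5052 = 212.2520.

$212.252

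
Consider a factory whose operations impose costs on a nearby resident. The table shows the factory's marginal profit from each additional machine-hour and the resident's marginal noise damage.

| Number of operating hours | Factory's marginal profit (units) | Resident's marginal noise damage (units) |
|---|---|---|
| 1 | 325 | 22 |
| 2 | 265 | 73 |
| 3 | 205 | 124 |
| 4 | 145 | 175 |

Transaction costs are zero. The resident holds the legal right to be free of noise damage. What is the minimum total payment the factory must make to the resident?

219

Efficient level: marginal profit ≥ marginal noise damage through level 3, so k* = 3.
With the resident holding the right, the factory must at least compensate total damage at k*: 22 + 73 + 124 = 219.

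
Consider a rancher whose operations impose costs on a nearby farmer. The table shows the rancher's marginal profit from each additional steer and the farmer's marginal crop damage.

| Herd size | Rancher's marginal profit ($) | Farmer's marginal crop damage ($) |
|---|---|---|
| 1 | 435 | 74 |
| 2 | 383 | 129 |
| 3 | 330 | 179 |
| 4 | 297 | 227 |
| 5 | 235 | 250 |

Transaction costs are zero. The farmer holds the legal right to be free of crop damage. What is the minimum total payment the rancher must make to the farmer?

Efficient level: marginal profit ≥ marginal crop damage through level 4, so k* = 4.
With the farmer holding the right, the rancher must at least compensate total damage at k*: 74 + 129 + 179 + 227 = 609.

$609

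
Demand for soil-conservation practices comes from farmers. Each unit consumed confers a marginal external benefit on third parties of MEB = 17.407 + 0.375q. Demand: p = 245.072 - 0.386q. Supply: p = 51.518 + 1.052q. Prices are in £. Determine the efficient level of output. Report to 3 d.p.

Social marginal benefit = demand + MEB = 262.479 - 0.011q.
Set SMB = MC: 262.479 - 0.011q = 51.518 + 1.052q → q* = 198.4581.

q* = 198.458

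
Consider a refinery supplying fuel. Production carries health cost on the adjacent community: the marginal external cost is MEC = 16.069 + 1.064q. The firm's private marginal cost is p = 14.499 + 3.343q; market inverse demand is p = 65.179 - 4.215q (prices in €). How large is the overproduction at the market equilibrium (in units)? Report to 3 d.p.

Market equilibrium (private): 14.499 + 3.343q = 65.179 - 4.215q → q_m = 6.7055.
Social marginal cost = private MC + MEC = 30.568 + 4.407q.
Set SMC = demand: 30.568 + 4.407q = 65.179 - 4.215q → q* = 4.0143.
Gap = |6.7055 − 4.0143| = 2.6912.

2.691 units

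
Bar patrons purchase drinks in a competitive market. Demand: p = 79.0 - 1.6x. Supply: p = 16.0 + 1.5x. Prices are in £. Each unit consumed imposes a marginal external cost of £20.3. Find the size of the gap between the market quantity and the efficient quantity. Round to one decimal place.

Market equilibrium (private): 16.0 + 1.5x = 79.0 - 1.6x → x_m = 20.3226.
Social marginal benefit = demand − MEC = 58.7 - 1.6x.
Set SMB = MC: 58.7 - 1.6x = 16.0 + 1.5x → x* = 13.7742.
Gap = |20.3226 − 13.7742| = 6.5484.

6.5 units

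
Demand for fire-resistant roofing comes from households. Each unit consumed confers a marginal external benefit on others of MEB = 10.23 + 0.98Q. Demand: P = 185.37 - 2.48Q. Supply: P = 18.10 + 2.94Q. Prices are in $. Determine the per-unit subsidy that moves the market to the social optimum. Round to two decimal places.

subsidy = $49.41 per unit

Social marginal benefit = demand + MEB = 195.60 - 1.50Q.
Set SMB = MC: 195.60 - 1.50Q = 18.10 + 2.94Q → Q* = 39.9775.
The Pigouvian subsidy equals MEB at Q*: 10.23 + 0.98×39.9775 = 49.4080.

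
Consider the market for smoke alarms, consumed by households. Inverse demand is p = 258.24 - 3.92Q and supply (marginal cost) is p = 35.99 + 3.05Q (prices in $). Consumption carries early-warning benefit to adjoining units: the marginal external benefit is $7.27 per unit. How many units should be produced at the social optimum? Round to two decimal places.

Q* = 32.93

Social marginal benefit = demand + MEB = 265.51 - 3.92Q.
Set SMB = MC: 265.51 - 3.92Q = 35.99 + 3.05Q → Q* = 32.9297.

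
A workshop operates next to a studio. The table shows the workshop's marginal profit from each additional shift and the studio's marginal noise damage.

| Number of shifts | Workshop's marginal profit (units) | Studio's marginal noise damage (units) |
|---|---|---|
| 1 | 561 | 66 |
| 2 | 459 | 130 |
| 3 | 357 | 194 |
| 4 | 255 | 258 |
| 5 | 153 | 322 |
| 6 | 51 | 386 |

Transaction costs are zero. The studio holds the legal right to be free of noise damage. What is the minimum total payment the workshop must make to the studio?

Efficient level: marginal profit ≥ marginal noise damage through level 3, so k* = 3.
With the studio holding the right, the workshop must at least compensate total damage at k*: 66 + 130 + 194 = 390.

390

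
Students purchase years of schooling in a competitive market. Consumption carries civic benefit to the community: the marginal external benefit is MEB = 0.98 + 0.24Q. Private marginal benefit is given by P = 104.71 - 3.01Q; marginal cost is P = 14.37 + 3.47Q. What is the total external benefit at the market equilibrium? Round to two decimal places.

Market equilibrium (private): 14.37 + 3.47Q = 104.71 - 3.01Q → Q_m = 13.9414.
Total external benefit = ∫₀^{Q_m} (0.98 + 0.24Q) dQ = 0.98×13.9414 + ½×0.24×13.9414² = 36.9861.

36.99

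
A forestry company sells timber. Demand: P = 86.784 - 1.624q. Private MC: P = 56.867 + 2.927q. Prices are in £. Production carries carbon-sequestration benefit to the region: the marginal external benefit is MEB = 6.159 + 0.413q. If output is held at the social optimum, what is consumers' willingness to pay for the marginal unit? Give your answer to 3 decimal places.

Social marginal cost = private MC − MEB = 50.708 + 2.514q.
Set SMC = demand: 50.708 + 2.514q = 86.784 - 1.624q → q* = 8.7182.
Consumer price on the demand curve at q*: 86.784 − 1.624×8.7182 = 72.6256.

P = £72.626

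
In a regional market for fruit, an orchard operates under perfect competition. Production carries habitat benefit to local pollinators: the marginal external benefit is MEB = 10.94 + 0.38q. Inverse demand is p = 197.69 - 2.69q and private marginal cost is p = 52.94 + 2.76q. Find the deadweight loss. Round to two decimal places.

Market equilibrium (private): 52.94 + 2.76q = 197.69 - 2.69q → q_m = 26.5596.
Social marginal cost = private MC − MEB = 42.00 + 2.38q.
Set SMC = demand: 42.00 + 2.38q = 197.69 - 2.69q → q* = 30.7081.
The welfare-loss triangle has base |q_m − q*| and height MEB(q_m) (the vertical gap between SMC and demand is zero at q* and MEB at q_m).
DWL = ½ × 4.1485 × 21.0327 = 43.6271.

DWL = 43.63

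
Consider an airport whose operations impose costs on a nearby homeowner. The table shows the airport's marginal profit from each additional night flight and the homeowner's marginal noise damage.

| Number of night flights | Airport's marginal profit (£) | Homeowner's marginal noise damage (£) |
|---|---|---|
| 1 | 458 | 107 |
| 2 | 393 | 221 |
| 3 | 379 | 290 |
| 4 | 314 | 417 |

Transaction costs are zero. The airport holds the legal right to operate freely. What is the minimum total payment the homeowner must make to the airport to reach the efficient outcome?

Left alone the airport would choose level 4 (marginal profit stays positive).
Efficient level: k* = 3 (marginal profit ≥ marginal noise damage through 3).
The homeowner must at least cover the airport's forgone profit from cutting 4→3: 314 = 314.

£314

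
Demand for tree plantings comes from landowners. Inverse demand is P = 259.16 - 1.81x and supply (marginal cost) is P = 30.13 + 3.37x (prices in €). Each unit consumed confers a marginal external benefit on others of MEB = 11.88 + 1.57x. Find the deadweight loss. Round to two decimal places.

Market equilibrium (private): 30.13 + 3.37x = 259.16 - 1.81x → x_m = 44.2143.
Social marginal benefit = demand + MEB = 271.04 - 0.24x.
Set SMB = MC: 271.04 - 0.24x = 30.13 + 3.37x → x* = 66.7341.
Height of the DWL triangle at x_m is SMB(x_m) − MC(x_m) = MEB(x_m) = 81.2964.
DWL = ½ × 22.5198 × 81.2964 = 915.3893.

DWL = €915.39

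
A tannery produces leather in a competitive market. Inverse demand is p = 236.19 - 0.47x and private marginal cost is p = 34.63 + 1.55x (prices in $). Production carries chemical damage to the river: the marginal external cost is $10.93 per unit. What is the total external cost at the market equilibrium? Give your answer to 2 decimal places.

$1090.62

Market equilibrium (private): 34.63 + 1.55x = 236.19 - 0.47x → x_m = 99.7822.
Total external cost = MEC × x_m = 10.93 × 99.7822 = 1090.6194.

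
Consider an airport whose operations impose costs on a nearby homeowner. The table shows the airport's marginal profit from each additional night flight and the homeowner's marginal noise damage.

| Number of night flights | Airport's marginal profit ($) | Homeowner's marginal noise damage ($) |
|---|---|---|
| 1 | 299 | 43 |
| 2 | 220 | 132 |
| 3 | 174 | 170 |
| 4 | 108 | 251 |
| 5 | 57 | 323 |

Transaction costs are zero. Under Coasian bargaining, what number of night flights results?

3

Bargaining reaches the level where marginal profit last exceeds marginal noise damage.
That holds through level 3 (174 ≥ 170) but not at 4 (108 < 251).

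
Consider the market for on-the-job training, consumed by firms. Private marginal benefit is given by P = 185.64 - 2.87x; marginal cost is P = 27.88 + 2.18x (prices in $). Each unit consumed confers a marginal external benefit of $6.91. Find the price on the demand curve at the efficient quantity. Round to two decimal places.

Social marginal benefit = demand + MEB = 192.55 - 2.87x.
Set SMB = MC: 192.55 - 2.87x = 27.88 + 2.18x → x* = 32.6079.
Consumer price on the demand curve at x*: 185.64 − 2.87×32.6079 = 92.0553.

P = $92.06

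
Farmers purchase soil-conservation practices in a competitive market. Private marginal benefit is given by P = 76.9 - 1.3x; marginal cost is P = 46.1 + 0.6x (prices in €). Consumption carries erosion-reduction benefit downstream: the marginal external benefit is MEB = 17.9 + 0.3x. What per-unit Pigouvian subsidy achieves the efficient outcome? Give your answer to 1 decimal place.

Social marginal benefit = demand + MEB = 94.8 - x.
Set SMB = MC: 94.8 - x = 46.1 + 0.6x → x* = 30.4375.
The Pigouvian subsidy equals MEB at x*: 17.9 + 0.3×30.4375 = 27.0313.

subsidy = €27.0 per unit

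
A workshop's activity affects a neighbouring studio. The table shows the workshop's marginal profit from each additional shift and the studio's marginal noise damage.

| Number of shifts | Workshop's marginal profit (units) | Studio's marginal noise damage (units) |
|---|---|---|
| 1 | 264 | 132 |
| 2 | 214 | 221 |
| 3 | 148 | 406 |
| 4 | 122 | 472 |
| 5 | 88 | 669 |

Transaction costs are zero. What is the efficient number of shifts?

1

Bargaining reaches the level where marginal profit last exceeds marginal noise damage.
That holds through level 1 (264 ≥ 132) but not at 2 (214 < 221).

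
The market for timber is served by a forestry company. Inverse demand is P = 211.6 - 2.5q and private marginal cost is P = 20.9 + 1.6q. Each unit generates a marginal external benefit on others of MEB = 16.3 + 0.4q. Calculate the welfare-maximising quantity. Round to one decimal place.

Social marginal cost = private MC − MEB = 4.6 + 1.2q.
Set SMC = demand: 4.6 + 1.2q = 211.6 - 2.5q → q* = 55.9459.

q* = 55.9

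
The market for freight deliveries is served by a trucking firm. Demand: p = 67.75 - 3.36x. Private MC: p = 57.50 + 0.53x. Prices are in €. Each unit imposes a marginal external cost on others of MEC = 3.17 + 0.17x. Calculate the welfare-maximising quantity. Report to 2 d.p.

x* = 1.74

Social marginal cost = private MC + MEC = 60.67 + 0.70x.
Set SMC = demand: 60.67 + 0.70x = 67.75 - 3.36x → x* = 1.7438.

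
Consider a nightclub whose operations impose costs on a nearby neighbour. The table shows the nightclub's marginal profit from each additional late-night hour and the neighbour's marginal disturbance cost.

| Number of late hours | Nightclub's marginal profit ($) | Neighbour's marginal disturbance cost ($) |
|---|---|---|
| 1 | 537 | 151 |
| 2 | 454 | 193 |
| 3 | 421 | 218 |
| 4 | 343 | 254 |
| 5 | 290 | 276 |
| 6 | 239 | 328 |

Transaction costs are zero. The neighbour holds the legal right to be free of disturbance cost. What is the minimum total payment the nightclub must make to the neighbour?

$1092

Efficient level: marginal profit ≥ marginal disturbance cost through level 5, so k* = 5.
With the neighbour holding the right, the nightclub must at least compensate total damage at k*: 151 + 193 + 218 + 254 + 276 = 1092.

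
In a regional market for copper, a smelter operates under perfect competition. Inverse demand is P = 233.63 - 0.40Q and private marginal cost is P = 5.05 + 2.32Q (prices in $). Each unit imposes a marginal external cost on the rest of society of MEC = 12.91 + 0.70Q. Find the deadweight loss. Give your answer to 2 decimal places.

Market equilibrium (private): 5.05 + 2.32Q = 233.63 - 0.40Q → Q_m = 84.0368.
Social marginal cost = private MC + MEC = 17.96 + 3.02Q.
Set SMC = demand: 17.96 + 3.02Q = 233.63 - 0.40Q → Q* = 63.0614.
Between Q* and Q_m the wedge SMC − demand runs linearly from 0 to MEC(Q_m), so the loss is a triangle.
DWL = ½ × 20.9754 × 71.7357 = 752.3425.

DWL = $752.34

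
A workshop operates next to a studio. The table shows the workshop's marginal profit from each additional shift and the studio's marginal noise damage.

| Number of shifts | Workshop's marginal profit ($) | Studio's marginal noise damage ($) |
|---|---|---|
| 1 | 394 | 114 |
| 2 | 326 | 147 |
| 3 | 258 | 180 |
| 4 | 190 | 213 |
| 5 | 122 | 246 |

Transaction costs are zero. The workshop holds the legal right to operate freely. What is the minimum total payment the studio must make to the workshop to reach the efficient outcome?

Left alone the workshop would choose level 5 (marginal profit stays positive).
Efficient level: k* = 3 (marginal profit ≥ marginal noise damage through 3).
The studio must at least cover the workshop's forgone profit from cutting 5→3: 190 + 122 = 312.

$312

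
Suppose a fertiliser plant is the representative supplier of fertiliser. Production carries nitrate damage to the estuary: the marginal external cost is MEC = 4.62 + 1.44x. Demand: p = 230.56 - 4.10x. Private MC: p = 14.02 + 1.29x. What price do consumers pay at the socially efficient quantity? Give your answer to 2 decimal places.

P = 103.35

Social marginal cost = private MC + MEC = 18.64 + 2.73x.
Set SMC = demand: 18.64 + 2.73x = 230.56 - 4.10x → x* = 31.0278.
Consumer price on the demand curve at x*: 230.56 − 4.10×31.0278 = 103.3460.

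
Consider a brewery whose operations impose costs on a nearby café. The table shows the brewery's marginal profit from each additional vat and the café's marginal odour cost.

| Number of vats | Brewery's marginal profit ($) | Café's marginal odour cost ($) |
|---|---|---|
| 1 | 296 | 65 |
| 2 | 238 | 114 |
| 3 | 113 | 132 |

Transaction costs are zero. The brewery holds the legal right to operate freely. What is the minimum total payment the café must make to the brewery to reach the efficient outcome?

$113

Left alone the brewery would choose level 3 (marginal profit stays positive).
Efficient level: k* = 2 (marginal profit ≥ marginal odour cost through 2).
The café must at least cover the brewery's forgone profit from cutting 3→2: 113 = 113.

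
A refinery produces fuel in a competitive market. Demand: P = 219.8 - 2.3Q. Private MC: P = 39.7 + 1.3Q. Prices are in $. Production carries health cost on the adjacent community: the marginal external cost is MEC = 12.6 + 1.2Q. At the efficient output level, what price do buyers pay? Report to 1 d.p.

Social marginal cost = private MC + MEC = 52.3 + 2.5Q.
Set SMC = demand: 52.3 + 2.5Q = 219.8 - 2.3Q → Q* = 34.8958.
Consumer price on the demand curve at Q*: 219.8 − 2.3×34.8958 = 139.5397.

P = $139.5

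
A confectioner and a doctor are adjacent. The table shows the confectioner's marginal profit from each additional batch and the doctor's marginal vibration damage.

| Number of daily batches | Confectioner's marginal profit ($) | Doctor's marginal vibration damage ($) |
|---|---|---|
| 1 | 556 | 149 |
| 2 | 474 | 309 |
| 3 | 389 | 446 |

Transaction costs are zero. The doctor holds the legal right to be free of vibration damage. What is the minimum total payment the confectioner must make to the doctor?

Efficient level: marginal profit ≥ marginal vibration damage through level 2, so k* = 2.
With the doctor holding the right, the confectioner must at least compensate total damage at k*: 149 + 309 = 458.

$458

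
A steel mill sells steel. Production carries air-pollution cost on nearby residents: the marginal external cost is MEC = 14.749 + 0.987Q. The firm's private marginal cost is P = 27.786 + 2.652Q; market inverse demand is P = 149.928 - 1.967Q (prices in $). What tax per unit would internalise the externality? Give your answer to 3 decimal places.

Social marginal cost = private MC + MEC = 42.535 + 3.639Q.
Set SMC = demand: 42.535 + 3.639Q = 149.928 - 1.967Q → Q* = 19.1568.
The Pigouvian tax equals MEC at Q*: 14.749 + 0.987×19.1568 = 33.6568.

tax = $33.657 per unit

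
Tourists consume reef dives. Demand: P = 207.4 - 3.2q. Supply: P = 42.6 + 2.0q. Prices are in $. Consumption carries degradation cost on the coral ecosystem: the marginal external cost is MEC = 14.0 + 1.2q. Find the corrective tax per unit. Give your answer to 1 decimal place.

Social marginal benefit = demand − MEC = 193.4 - 4.4q.
Set SMB = MC: 193.4 - 4.4q = 42.6 + 2.0q → q* = 23.5625.
The Pigouvian tax equals MEC at q*: 14.0 + 1.2×23.5625 = 42.2750.

tax = $42.3 per unit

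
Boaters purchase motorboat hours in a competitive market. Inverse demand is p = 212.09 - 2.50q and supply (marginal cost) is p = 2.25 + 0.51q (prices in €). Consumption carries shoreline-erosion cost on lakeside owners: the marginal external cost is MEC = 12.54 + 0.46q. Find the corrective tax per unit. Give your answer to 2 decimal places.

tax = €38.70 per unit

Social marginal benefit = demand − MEC = 199.55 - 2.96q.
Set SMB = MC: 199.55 - 2.96q = 2.25 + 0.51q → q* = 56.8588.
The Pigouvian tax equals MEC at q*: 12.54 + 0.46×56.8588 = 38.6950.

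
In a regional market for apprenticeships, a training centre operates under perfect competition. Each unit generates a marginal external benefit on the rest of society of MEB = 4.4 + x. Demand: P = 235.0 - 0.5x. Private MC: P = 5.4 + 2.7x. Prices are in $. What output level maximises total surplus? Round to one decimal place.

x* = 106.4

Social marginal cost = private MC − MEB = 1.0 + 1.7x.
Set SMC = demand: 1.0 + 1.7x = 235.0 - 0.5x → x* = 106.3636.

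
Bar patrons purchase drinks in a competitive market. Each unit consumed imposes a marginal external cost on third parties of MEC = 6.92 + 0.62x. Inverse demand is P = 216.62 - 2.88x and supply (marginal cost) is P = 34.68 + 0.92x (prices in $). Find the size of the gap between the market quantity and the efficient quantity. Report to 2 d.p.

Market equilibrium (private): 34.68 + 0.92x = 216.62 - 2.88x → x_m = 47.8789.
Social marginal benefit = demand − MEC = 209.70 - 3.50x.
Set SMB = MC: 209.70 - 3.50x = 34.68 + 0.92x → x* = 39.5973.
Gap = |47.8789 − 39.5973| = 8.2816.

8.28 units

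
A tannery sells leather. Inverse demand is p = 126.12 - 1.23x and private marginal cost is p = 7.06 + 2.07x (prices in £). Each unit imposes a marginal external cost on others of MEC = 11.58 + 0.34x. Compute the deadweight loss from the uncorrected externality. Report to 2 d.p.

DWL = £78.11

Market equilibrium (private): 7.06 + 2.07x = 126.12 - 1.23x → x_m = 36.0788.
Social marginal cost = private MC + MEC = 18.64 + 2.41x.
Set SMC = demand: 18.64 + 2.41x = 126.12 - 1.23x → x* = 29.5275.
Height of the DWL triangle at x_m is SMC(x_m) − demand(x_m) = MEC(x_m) = 23.8468.
DWL = ½ × 6.5513 × 23.8468 = 78.1138.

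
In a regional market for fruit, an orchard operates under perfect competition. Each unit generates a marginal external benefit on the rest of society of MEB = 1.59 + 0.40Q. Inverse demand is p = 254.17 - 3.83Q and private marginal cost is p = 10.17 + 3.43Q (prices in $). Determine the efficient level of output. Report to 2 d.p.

Q* = 35.80

Social marginal cost = private MC − MEB = 8.58 + 3.03Q.
Set SMC = demand: 8.58 + 3.03Q = 254.17 - 3.83Q → Q* = 35.8003.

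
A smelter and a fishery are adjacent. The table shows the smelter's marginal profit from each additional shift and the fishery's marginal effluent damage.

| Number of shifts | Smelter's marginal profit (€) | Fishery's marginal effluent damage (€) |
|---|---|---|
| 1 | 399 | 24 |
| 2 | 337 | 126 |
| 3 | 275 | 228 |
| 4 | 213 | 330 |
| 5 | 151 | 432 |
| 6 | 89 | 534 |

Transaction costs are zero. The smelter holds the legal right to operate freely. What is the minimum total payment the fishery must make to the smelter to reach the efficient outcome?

€453

Left alone the smelter would choose level 6 (marginal profit stays positive).
Efficient level: k* = 3 (marginal profit ≥ marginal effluent damage through 3).
The fishery must at least cover the smelter's forgone profit from cutting 6→3: 213 + 151 + 89 = 453.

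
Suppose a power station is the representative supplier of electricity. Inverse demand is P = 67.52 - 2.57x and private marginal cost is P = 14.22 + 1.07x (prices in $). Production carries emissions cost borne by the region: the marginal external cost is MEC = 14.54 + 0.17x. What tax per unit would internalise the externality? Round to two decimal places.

tax = $16.27 per unit

Social marginal cost = private MC + MEC = 28.76 + 1.24x.
Set SMC = demand: 28.76 + 1.24x = 67.52 - 2.57x → x* = 10.1732.
The Pigouvian tax equals MEC at x*: 14.54 + 0.17×10.1732 = 16.2694.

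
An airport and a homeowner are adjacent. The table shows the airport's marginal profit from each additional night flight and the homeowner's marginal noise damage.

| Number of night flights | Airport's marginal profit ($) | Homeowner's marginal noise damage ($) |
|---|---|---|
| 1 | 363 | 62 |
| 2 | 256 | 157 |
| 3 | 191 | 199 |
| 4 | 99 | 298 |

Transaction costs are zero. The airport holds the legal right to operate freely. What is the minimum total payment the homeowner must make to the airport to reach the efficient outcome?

$290

Left alone the airport would choose level 4 (marginal profit stays positive).
Efficient level: k* = 2 (marginal profit ≥ marginal noise damage through 2).
The homeowner must at least cover the airport's forgone profit from cutting 4→2: 191 + 99 = 290.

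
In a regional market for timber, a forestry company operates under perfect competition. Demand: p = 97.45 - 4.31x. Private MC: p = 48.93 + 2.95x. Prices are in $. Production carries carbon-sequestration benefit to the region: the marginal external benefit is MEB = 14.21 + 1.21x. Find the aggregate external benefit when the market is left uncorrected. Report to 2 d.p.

Market equilibrium (private): 48.93 + 2.95x = 97.45 - 4.31x → x_m = 6.6832.
Total external benefit = ∫₀^{x_m} (14.21 + 1.21x) dx = 14.21×6.6832 + ½×1.21×6.6832² = 121.9907.

$121.99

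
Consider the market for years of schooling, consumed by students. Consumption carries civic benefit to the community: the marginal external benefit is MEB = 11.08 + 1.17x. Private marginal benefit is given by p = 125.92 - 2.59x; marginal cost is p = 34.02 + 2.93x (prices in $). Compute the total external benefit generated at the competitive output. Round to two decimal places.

$346.61

Market equilibrium (private): 34.02 + 2.93x = 125.92 - 2.59x → x_m = 16.6486.
Total external benefit = ∫₀^{x_m} (11.08 + 1.17x) dx = 11.08×16.6486 + ½×1.17×16.6486² = 346.6144.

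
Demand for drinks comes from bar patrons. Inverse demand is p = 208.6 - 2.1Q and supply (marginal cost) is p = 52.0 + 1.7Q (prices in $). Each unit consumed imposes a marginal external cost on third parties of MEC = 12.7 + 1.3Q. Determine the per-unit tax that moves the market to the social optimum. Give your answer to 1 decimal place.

Social marginal benefit = demand − MEC = 195.9 - 3.4Q.
Set SMB = MC: 195.9 - 3.4Q = 52.0 + 1.7Q → Q* = 28.2157.
The Pigouvian tax equals MEC at Q*: 12.7 + 1.3×28.2157 = 49.3804.

tax = $49.4 per unit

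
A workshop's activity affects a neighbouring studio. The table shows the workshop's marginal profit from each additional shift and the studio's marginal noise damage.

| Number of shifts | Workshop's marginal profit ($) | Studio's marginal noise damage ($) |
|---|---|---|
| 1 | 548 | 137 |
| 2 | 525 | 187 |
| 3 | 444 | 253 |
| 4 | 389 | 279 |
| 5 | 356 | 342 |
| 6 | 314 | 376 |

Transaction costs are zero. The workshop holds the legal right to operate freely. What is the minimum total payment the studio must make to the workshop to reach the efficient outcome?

$314

Left alone the workshop would choose level 6 (marginal profit stays positive).
Efficient level: k* = 5 (marginal profit ≥ marginal noise damage through 5).
The studio must at least cover the workshop's forgone profit from cutting 6→5: 314 = 314.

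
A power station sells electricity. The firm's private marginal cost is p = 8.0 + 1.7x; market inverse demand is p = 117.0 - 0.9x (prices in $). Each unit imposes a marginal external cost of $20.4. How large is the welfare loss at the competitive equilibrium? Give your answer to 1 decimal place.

DWL = $80.0

Market equilibrium (private): 8.0 + 1.7x = 117.0 - 0.9x → x_m = 41.9231.
Social marginal cost = private MC + MEC = 28.4 + 1.7x.
Set SMC = demand: 28.4 + 1.7x = 117.0 - 0.9x → x* = 34.0769.
The loss is the area between SMC and demand from x* to x_m; with linear curves that's a triangle of height MEC(x_m).
DWL = ½ × 7.8462 × 20.4000 = 80.0312.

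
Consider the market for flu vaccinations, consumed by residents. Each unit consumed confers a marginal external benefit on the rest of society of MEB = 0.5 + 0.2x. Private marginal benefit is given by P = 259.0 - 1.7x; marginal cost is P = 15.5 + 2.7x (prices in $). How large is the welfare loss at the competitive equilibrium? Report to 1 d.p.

Market equilibrium (private): 15.5 + 2.7x = 259.0 - 1.7x → x_m = 55.3409.
Social marginal benefit = demand + MEB = 259.5 - 1.5x.
Set SMB = MC: 259.5 - 1.5x = 15.5 + 2.7x → x* = 58.0952.
Between x* and x_m the wedge SMB − MC runs linearly from 0 to MEB(x_m), so the loss is a triangle.
DWL = ½ × 2.7543 × 11.5682 = 15.9311.

DWL = $15.9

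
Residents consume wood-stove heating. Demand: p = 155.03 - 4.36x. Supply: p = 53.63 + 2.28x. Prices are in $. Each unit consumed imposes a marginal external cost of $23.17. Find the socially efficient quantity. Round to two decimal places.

Social marginal benefit = demand − MEC = 131.86 - 4.36x.
Set SMB = MC: 131.86 - 4.36x = 53.63 + 2.28x → x* = 11.7816.

x* = 11.78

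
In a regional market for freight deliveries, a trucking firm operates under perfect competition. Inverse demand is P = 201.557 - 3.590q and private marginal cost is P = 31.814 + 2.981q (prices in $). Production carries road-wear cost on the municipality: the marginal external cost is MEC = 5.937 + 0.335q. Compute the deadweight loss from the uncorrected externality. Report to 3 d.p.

Market equilibrium (private): 31.814 + 2.981q = 201.557 - 3.590q → q_m = 25.8321.
Social marginal cost = private MC + MEC = 37.751 + 3.316q.
Set SMC = demand: 37.751 + 3.316q = 201.557 - 3.590q → q* = 23.7194.
The loss is the area between SMC and demand from q* to q_m; with linear curves that's a triangle of height MEC(q_m).
DWL = ½ × 2.1127 × 14.5908 = 15.4130.

DWL = $15.413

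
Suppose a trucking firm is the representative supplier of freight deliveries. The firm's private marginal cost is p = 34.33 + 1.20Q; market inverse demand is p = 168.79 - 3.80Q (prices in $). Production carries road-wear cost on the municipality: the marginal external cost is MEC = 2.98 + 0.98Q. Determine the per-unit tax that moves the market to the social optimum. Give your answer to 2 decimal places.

tax = $24.53 per unit

Social marginal cost = private MC + MEC = 37.31 + 2.18Q.
Set SMC = demand: 37.31 + 2.18Q = 168.79 - 3.80Q → Q* = 21.9866.
The Pigouvian tax equals MEC at Q*: 2.98 + 0.98×21.9866 = 24.5269.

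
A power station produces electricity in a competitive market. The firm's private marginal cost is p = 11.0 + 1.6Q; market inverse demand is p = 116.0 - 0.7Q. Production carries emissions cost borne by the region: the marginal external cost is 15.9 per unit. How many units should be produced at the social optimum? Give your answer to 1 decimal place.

Social marginal cost = private MC + MEC = 26.9 + 1.6Q.
Set SMC = demand: 26.9 + 1.6Q = 116.0 - 0.7Q → Q* = 38.7391.

Q* = 38.7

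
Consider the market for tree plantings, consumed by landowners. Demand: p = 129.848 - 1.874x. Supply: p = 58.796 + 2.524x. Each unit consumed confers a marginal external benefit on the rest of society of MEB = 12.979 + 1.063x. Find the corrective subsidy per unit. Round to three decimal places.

Social marginal benefit = demand + MEB = 142.827 - 0.811x.
Set SMB = MC: 142.827 - 0.811x = 58.796 + 2.524x → x* = 25.1967.
The Pigouvian subsidy equals MEB at x*: 12.979 + 1.063×25.1967 = 39.7631.

subsidy = 39.763 per unit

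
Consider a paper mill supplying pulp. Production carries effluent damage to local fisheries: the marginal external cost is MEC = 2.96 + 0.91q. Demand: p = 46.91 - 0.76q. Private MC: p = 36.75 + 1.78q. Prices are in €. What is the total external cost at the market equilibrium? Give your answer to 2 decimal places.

€19.12

Market equilibrium (private): 36.75 + 1.78q = 46.91 - 0.76q → q_m = 4.0000.
Total external cost = ∫₀^{q_m} (2.96 + 0.91q) dq = 2.96×4.0000 + ½×0.91×4.0000² = 19.1200.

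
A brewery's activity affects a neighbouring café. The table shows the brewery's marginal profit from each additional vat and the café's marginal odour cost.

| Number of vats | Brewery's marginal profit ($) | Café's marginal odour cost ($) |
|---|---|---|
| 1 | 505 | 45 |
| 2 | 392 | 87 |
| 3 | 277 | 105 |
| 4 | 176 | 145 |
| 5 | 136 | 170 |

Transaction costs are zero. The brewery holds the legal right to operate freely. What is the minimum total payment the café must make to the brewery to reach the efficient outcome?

$136

Left alone the brewery would choose level 5 (marginal profit stays positive).
Efficient level: k* = 4 (marginal profit ≥ marginal odour cost through 4).
The café must at least cover the brewery's forgone profit from cutting 5→4: 136 = 136.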